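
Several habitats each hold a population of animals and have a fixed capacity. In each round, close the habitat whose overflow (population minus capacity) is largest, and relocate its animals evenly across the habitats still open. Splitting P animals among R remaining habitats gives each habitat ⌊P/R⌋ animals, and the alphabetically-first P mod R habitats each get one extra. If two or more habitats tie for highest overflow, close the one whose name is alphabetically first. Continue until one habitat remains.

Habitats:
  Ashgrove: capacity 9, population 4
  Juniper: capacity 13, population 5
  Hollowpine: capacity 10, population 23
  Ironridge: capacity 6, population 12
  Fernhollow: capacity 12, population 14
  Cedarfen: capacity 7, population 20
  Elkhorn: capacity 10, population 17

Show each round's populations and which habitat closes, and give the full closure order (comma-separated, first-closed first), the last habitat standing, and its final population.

Round 1: Ashgrove=4 Cedarfen=20 Elkhorn=17 Fernhollow=14 Hollowpine=23 Ironridge=12 Juniper=5 → close Cedarfen (overflow 13)
  20÷6 = 3 each, +1 to first 2
Round 2: Ashgrove=8 Elkhorn=21 Fernhollow=17 Hollowpine=26 Ironridge=15 Juniper=8 → close Hollowpine (overflow 16)
  26÷5 = 5 each, +1 to first 1
Round 3: Ashgrove=14 Elkhorn=26 Fernhollow=22 Ironridge=20 Juniper=13 → close Elkhorn (overflow 16)
  26÷4 = 6 each, +1 to first 2
Round 4: Ashgrove=21 Fernhollow=29 Ironridge=26 Juniper=19 → close Ironridge (overflow 20)
  26÷3 = 8 each, +1 to first 2
Round 5: Ashgrove=30 Fernhollow=38 Juniper=27 → close Fernhollow (overflow 26)
  38÷2 = 19 each, +1 to first 0
Round 6: Ashgrove=49 Juniper=46 → close Ashgrove (overflow 40)
  49÷1 = 49 each, +1 to first 0

Closure order: Cedarfen, Hollowpine, Elkhorn, Ironridge, Fernhollow, Ashgrove
Last habitat: Juniper with 95 animals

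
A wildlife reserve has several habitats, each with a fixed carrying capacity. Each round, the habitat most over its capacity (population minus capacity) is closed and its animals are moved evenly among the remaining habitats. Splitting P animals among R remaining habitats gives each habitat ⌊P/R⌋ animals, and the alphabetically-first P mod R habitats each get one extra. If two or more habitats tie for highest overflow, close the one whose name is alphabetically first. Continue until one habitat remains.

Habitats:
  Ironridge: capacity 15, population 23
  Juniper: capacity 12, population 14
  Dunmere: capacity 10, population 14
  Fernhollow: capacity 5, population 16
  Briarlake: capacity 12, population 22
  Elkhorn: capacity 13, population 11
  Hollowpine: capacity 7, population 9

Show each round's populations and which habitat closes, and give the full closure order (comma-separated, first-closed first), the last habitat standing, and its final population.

Round 1: Briarlake=22 Dunmere=14 Elkhorn=11 Fernhollow=16 Hollowpine=9 Ironridge=23 Juniper=14 → close Fernhollow (overflow 11)
  16÷6 = 2 each, +1 to first 4
Round 2: Briarlake=25 Dunmere=17 Elkhorn=14 Hollowpine=12 Ironridge=25 Juniper=16 → close Briarlake (overflow 13)
  25÷5 = 5 each, +1 to first 0
Round 3: Dunmere=22 Elkhorn=19 Hollowpine=17 Ironridge=30 Juniper=21 → close Ironridge (overflow 15)
  30÷4 = 7 each, +1 to first 2
Round 4: Dunmere=30 Elkhorn=27 Hollowpine=24 Juniper=28 → close Dunmere (overflow 20)
  30÷3 = 10 each, +1 to first 0
Round 5: Elkhorn=37 Hollowpine=34 Juniper=38 → close Hollowpine (overflow 27)
  34÷2 = 17 each, +1 to first 0
Round 6: Elkhorn=54 Juniper=55 → close Juniper (overflow 43)
  55÷1 = 55 each, +1 to first 0

Closure order: Fernhollow, Briarlake, Ironridge, Dunmere, Hollowpine, Juniper
Last habitat: Elkhorn with 109 animals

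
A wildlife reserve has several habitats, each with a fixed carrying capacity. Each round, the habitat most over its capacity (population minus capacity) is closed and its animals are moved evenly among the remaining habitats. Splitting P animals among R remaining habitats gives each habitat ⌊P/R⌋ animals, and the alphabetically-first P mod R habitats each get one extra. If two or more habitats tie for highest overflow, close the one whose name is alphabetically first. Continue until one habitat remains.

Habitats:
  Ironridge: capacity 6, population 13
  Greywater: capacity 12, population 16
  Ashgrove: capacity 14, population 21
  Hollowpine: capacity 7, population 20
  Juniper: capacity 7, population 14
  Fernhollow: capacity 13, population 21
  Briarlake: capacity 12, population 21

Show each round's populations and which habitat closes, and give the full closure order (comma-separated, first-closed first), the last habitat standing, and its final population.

Round 1: Ashgrove=21 Briarlake=21 Fernhollow=21 Greywater=16 Hollowpine=20 Ironridge=13 Juniper=14 → close Hollowpine (overflow 13)
  20÷6 = 3 each, +1 to first 2
Round 2: Ashgrove=25 Briarlake=25 Fernhollow=24 Greywater=19 Ironridge=16 Juniper=17 → close Briarlake (overflow 13)
  25÷5 = 5 each, +1 to first 0
Round 3: Ashgrove=30 Fernhollow=29 Greywater=24 Ironridge=21 Juniper=22 → close Ashgrove (overflow 16)
  30÷4 = 7 each, +1 to first 2
Round 4: Fernhollow=37 Greywater=32 Ironridge=28 Juniper=29 → close Fernhollow (overflow 24)
  37÷3 = 12 each, +1 to first 1
Round 5: Greywater=45 Ironridge=40 Juniper=41 → close Ironridge (overflow 34)
  40÷2 = 20 each, +1 to first 0
Round 6: Greywater=65 Juniper=61 → close Juniper (overflow 54)
  61÷1 = 61 each, +1 to first 0

Closure order: Hollowpine, Briarlake, Ashgrove, Fernhollow, Ironridge, Juniper
Last habitat: Greywater with 126 animals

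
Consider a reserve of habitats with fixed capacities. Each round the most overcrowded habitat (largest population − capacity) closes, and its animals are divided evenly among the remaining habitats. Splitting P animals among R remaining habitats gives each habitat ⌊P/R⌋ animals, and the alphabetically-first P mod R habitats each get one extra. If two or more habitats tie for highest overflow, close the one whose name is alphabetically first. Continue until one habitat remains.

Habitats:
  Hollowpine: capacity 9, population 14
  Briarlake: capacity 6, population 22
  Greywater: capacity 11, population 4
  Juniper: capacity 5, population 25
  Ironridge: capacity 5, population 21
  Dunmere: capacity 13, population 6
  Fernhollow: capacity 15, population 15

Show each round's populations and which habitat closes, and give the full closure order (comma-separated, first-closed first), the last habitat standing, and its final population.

Round 1: Briarlake=22 Dunmere=6 Fernhollow=15 Greywater=4 Hollowpine=14 Ironridge=21 Juniper=25 → close Juniper (overflow 20)
  25÷6 = 4 each, +1 to first 1
Round 2: Briarlake=27 Dunmere=10 Fernhollow=19 Greywater=8 Hollowpine=18 Ironridge=25 → close Briarlake (overflow 21)
  27÷5 = 5 each, +1 to first 2
Round 3: Dunmere=16 Fernhollow=25 Greywater=13 Hollowpine=23 Ironridge=30 → close Ironridge (overflow 25)
  30÷4 = 7 each, +1 to first 2
Round 4: Dunmere=24 Fernhollow=33 Greywater=20 Hollowpine=30 → close Hollowpine (overflow 21)
  30÷3 = 10 each, +1 to first 0
Round 5: Dunmere=34 Fernhollow=43 Greywater=30 → close Fernhollow (overflow 28)
  43÷2 = 21 each, +1 to first 1
Round 6: Dunmere=56 Greywater=51 → close Dunmere (overflow 43)
  56÷1 = 56 each, +1 to first 0

Closure order: Juniper, Briarlake, Ironridge, Hollowpine, Fernhollow, Dunmere
Last habitat: Greywater with 107 animals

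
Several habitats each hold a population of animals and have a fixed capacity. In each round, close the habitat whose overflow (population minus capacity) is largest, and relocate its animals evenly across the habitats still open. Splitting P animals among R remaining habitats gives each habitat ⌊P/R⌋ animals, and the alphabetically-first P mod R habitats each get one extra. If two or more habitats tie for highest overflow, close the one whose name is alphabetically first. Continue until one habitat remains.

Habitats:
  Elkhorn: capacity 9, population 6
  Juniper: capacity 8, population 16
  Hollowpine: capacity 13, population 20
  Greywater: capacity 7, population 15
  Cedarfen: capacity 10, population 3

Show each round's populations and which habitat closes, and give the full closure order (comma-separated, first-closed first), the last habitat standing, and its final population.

Round 1: Cedarfen=3 Elkhorn=6 Greywater=15 Hollowpine=20 Juniper=16 → close Greywater (overflow 8)
  15÷4 = 3 each, +1 to first 3
Round 2: Cedarfen=7 Elkhorn=10 Hollowpine=24 Juniper=19 → close Hollowpine (overflow 11)
  24÷3 = 8 each, +1 to first 0
Round 3: Cedarfen=15 Elkhorn=18 Juniper=27 → close Juniper (overflow 19)
  27÷2 = 13 each, +1 to first 1
Round 4: Cedarfen=29 Elkhorn=31 → close Elkhorn (overflow 22)
  31÷1 = 31 each, +1 to first 0

Closure order: Greywater, Hollowpine, Juniper, Elkhorn
Last habitat: Cedarfen with 60 animals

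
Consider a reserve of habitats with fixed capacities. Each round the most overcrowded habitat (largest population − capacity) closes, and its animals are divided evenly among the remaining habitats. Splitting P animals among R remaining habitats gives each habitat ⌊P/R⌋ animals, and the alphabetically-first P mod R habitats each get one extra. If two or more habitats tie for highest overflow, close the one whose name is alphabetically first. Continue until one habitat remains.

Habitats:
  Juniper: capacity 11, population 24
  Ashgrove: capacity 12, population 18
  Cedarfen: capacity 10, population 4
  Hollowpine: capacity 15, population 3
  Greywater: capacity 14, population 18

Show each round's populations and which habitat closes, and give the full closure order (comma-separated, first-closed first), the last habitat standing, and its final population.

Closure order: Juniper, Ashgrove, Greywater, Cedarfen
Last habitat: Hollowpine with 67 animals

Round 1: Ashgrove=18 Cedarfen=4 Greywater=18 Hollowpine=3 Juniper=24 → close Juniper (overflow 13)
  24÷4 = 6 each, +1 to first 0
Round 2: Ashgrove=24 Cedarfen=10 Greywater=24 Hollowpine=9 → close Ashgrove (overflow 12)
  24÷3 = 8 each, +1 to first 0
Round 3: Cedarfen=18 Greywater=32 Hollowpine=17 → close Greywater (overflow 18)
  32÷2 = 16 each, +1 to first 0
Round 4: Cedarfen=34 Hollowpine=33 → close Cedarfen (overflow 24)
  34÷1 = 34 each, +1 to first 0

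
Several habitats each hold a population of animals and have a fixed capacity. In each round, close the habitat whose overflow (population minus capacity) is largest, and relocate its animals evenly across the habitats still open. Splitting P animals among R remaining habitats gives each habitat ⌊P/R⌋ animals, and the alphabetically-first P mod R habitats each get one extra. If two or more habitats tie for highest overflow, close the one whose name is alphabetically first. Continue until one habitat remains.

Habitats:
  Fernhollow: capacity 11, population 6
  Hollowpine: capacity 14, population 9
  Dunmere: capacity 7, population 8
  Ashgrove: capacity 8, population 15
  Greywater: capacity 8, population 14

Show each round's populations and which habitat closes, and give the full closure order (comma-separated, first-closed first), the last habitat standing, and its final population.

Closure order: Ashgrove, Greywater, Dunmere, Fernhollow
Last habitat: Hollowpine with 52 animals

Round 1: Ashgrove=15 Dunmere=8 Fernhollow=6 Greywater=14 Hollowpine=9 → close Ashgrove (overflow 7)
  15÷4 = 3 each, +1 to first 3
Round 2: Dunmere=12 Fernhollow=10 Greywater=18 Hollowpine=12 → close Greywater (overflow 10)
  18÷3 = 6 each, +1 to first 0
Round 3: Dunmere=18 Fernhollow=16 Hollowpine=18 → close Dunmere (overflow 11)
  18÷2 = 9 each, +1 to first 0
Round 4: Fernhollow=25 Hollowpine=27 → close Fernhollow (overflow 14)
  25÷1 = 25 each, +1 to first 0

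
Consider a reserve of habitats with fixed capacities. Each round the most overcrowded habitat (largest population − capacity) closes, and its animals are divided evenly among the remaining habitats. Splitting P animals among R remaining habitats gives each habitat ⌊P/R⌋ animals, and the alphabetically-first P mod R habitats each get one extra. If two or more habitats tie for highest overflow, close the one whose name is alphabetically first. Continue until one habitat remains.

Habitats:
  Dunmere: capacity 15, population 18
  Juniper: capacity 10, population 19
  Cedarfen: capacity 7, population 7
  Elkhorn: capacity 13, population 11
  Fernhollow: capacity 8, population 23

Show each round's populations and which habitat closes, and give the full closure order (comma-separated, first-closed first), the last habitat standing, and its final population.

Round 1: Cedarfen=7 Dunmere=18 Elkhorn=11 Fernhollow=23 Juniper=19 → close Fernhollow (overflow 15)
  23÷4 = 5 each, +1 to first 3
Round 2: Cedarfen=13 Dunmere=24 Elkhorn=17 Juniper=24 → close Juniper (overflow 14)
  24÷3 = 8 each, +1 to first 0
Round 3: Cedarfen=21 Dunmere=32 Elkhorn=25 → close Dunmere (overflow 17)
  32÷2 = 16 each, +1 to first 0
Round 4: Cedarfen=37 Elkhorn=41 → close Cedarfen (overflow 30)
  37÷1 = 37 each, +1 to first 0

Closure order: Fernhollow, Juniper, Dunmere, Cedarfen
Last habitat: Elkhorn with 78 animals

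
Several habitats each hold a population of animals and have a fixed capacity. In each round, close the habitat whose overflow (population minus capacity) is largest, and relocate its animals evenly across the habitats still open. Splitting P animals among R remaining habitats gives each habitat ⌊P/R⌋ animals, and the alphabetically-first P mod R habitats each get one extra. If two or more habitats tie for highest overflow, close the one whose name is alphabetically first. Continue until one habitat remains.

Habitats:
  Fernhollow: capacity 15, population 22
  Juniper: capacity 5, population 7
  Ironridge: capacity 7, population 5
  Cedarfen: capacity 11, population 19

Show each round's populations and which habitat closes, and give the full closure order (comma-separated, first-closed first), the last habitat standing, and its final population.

Closure order: Cedarfen, Fernhollow, Juniper
Last habitat: Ironridge with 53 animals

Round 1: Cedarfen=19 Fernhollow=22 Ironridge=5 Juniper=7 → close Cedarfen (overflow 8)
  19÷3 = 6 each, +1 to first 1
Round 2: Fernhollow=29 Ironridge=11 Juniper=13 → close Fernhollow (overflow 14)
  29÷2 = 14 each, +1 to first 1
Round 3: Ironridge=26 Juniper=27 → close Juniper (overflow 22)
  27÷1 = 27 each, +1 to first 0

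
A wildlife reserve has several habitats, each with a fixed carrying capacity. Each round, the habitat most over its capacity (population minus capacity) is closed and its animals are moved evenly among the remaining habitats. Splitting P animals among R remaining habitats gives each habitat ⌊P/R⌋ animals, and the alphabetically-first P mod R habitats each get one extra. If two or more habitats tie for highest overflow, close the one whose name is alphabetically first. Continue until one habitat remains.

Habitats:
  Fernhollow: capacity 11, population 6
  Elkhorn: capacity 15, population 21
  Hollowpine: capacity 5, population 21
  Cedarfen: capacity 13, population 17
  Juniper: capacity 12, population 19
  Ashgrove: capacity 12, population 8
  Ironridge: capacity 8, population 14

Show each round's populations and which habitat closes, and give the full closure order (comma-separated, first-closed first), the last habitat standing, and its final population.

Closure order: Hollowpine, Elkhorn, Juniper, Cedarfen, Ironridge, Ashgrove
Last habitat: Fernhollow with 106 animals

Round 1: Ashgrove=8 Cedarfen=17 Elkhorn=21 Fernhollow=6 Hollowpine=21 Ironridge=14 Juniper=19 → close Hollowpine (overflow 16)
  21÷6 = 3 each, +1 to first 3
Round 2: Ashgrove=12 Cedarfen=21 Elkhorn=25 Fernhollow=9 Ironridge=17 Juniper=22 → close Elkhorn (overflow 10)
  25÷5 = 5 each, +1 to first 0
Round 3: Ashgrove=17 Cedarfen=26 Fernhollow=14 Ironridge=22 Juniper=27 → close Juniper (overflow 15)
  27÷4 = 6 each, +1 to first 3
Round 4: Ashgrove=24 Cedarfen=33 Fernhollow=21 Ironridge=28 → close Cedarfen (overflow 20)
  33÷3 = 11 each, +1 to first 0
Round 5: Ashgrove=35 Fernhollow=32 Ironridge=39 → close Ironridge (overflow 31)
  39÷2 = 19 each, +1 to first 1
Round 6: Ashgrove=55 Fernhollow=51 → close Ashgrove (overflow 43)
  55÷1 = 55 each, +1 to first 0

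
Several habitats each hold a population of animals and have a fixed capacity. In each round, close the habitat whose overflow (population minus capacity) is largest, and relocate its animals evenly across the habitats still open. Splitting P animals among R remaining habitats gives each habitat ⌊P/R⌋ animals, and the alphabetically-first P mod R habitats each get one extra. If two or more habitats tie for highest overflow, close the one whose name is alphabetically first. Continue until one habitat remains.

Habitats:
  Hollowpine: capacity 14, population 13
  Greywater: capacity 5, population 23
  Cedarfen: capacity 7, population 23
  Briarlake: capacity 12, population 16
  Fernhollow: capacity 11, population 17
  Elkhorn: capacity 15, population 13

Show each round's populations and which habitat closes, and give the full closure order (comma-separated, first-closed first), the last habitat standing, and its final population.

Round 1: Briarlake=16 Cedarfen=23 Elkhorn=13 Fernhollow=17 Greywater=23 Hollowpine=13 → close Greywater (overflow 18)
  23÷5 = 4 each, +1 to first 3
Round 2: Briarlake=21 Cedarfen=28 Elkhorn=18 Fernhollow=21 Hollowpine=17 → close Cedarfen (overflow 21)
  28÷4 = 7 each, +1 to first 0
Round 3: Briarlake=28 Elkhorn=25 Fernhollow=28 Hollowpine=24 → close Fernhollow (overflow 17)
  28÷3 = 9 each, +1 to first 1
Round 4: Briarlake=38 Elkhorn=34 Hollowpine=33 → close Briarlake (overflow 26)
  38÷2 = 19 each, +1 to first 0
Round 5: Elkhorn=53 Hollowpine=52 → close Elkhorn (overflow 38)
  53÷1 = 53 each, +1 to first 0

Closure order: Greywater, Cedarfen, Fernhollow, Briarlake, Elkhorn
Last habitat: Hollowpine with 105 animals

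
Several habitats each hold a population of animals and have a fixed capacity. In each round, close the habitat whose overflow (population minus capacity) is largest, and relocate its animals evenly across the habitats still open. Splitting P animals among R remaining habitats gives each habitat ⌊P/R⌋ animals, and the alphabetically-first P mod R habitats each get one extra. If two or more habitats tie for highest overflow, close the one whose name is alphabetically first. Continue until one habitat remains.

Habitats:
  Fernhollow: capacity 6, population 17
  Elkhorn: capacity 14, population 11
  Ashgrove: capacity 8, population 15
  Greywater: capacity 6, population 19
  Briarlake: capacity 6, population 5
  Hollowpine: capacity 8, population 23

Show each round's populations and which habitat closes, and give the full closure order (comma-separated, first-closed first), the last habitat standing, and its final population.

Closure order: Hollowpine, Greywater, Fernhollow, Ashgrove, Briarlake
Last habitat: Elkhorn with 90 animals

Round 1: Ashgrove=15 Briarlake=5 Elkhorn=11 Fernhollow=17 Greywater=19 Hollowpine=23 → close Hollowpine (overflow 15)
  23÷5 = 4 each, +1 to first 3
Round 2: Ashgrove=20 Briarlake=10 Elkhorn=16 Fernhollow=21 Greywater=23 → close Greywater (overflow 17)
  23÷4 = 5 each, +1 to first 3
Round 3: Ashgrove=26 Briarlake=16 Elkhorn=22 Fernhollow=26 → close Fernhollow (overflow 20)
  26÷3 = 8 each, +1 to first 2
Round 4: Ashgrove=35 Briarlake=25 Elkhorn=30 → close Ashgrove (overflow 27)
  35÷2 = 17 each, +1 to first 1
Round 5: Briarlake=43 Elkhorn=47 → close Briarlake (overflow 37)
  43÷1 = 43 each, +1 to first 0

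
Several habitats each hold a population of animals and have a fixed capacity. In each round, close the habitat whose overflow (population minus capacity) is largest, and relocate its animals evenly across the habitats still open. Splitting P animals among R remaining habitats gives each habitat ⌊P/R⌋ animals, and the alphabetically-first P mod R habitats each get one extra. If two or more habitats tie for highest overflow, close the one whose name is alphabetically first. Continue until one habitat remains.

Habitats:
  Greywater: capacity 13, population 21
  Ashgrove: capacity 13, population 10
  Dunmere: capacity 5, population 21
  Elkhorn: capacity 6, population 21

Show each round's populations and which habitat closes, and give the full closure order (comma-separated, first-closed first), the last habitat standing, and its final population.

Round 1: Ashgrove=10 Dunmere=21 Elkhorn=21 Greywater=21 → close Dunmere (overflow 16)
  21÷3 = 7 each, +1 to first 0
Round 2: Ashgrove=17 Elkhorn=28 Greywater=28 → close Elkhorn (overflow 22)
  28÷2 = 14 each, +1 to first 0
Round 3: Ashgrove=31 Greywater=42 → close Greywater (overflow 29)
  42÷1 = 42 each, +1 to first 0

Closure order: Dunmere, Elkhorn, Greywater
Last habitat: Ashgrove with 73 animals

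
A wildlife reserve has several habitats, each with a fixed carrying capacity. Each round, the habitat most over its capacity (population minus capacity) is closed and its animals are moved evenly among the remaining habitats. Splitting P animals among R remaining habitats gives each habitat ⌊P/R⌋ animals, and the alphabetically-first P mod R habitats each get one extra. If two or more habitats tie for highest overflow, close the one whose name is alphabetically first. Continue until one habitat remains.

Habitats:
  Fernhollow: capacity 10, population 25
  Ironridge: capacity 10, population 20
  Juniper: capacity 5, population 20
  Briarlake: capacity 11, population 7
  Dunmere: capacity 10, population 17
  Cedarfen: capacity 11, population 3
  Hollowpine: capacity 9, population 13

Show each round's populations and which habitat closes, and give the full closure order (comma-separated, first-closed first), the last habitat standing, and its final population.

Closure order: Fernhollow, Juniper, Ironridge, Dunmere, Hollowpine, Briarlake
Last habitat: Cedarfen with 105 animals

Round 1: Briarlake=7 Cedarfen=3 Dunmere=17 Fernhollow=25 Hollowpine=13 Ironridge=20 Juniper=20 → close Fernhollow (overflow 15)
  25÷6 = 4 each, +1 to first 1
Round 2: Briarlake=12 Cedarfen=7 Dunmere=21 Hollowpine=17 Ironridge=24 Juniper=24 → close Juniper (overflow 19)
  24÷5 = 4 each, +1 to first 4
Round 3: Briarlake=17 Cedarfen=12 Dunmere=26 Hollowpine=22 Ironridge=28 → close Ironridge (overflow 18)
  28÷4 = 7 each, +1 to first 0
Round 4: Briarlake=24 Cedarfen=19 Dunmere=33 Hollowpine=29 → close Dunmere (overflow 23)
  33÷3 = 11 each, +1 to first 0
Round 5: Briarlake=35 Cedarfen=30 Hollowpine=40 → close Hollowpine (overflow 31)
  40÷2 = 20 each, +1 to first 0
Round 6: Briarlake=55 Cedarfen=50 → close Briarlake (overflow 44)
  55÷1 = 55 each, +1 to first 0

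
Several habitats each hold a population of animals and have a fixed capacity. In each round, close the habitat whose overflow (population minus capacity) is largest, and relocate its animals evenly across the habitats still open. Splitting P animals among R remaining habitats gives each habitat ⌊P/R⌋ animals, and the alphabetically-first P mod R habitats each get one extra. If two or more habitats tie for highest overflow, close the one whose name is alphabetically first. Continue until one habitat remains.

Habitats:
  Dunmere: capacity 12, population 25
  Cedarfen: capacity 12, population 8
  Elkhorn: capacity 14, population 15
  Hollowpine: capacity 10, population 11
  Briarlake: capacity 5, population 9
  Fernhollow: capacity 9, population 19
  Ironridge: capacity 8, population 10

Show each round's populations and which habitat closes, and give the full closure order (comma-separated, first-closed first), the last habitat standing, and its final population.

Round 1: Briarlake=9 Cedarfen=8 Dunmere=25 Elkhorn=15 Fernhollow=19 Hollowpine=11 Ironridge=10 → close Dunmere (overflow 13)
  25÷6 = 4 each, +1 to first 1
Round 2: Briarlake=14 Cedarfen=12 Elkhorn=19 Fernhollow=23 Hollowpine=15 Ironridge=14 → close Fernhollow (overflow 14)
  23÷5 = 4 each, +1 to first 3
Round 3: Briarlake=19 Cedarfen=17 Elkhorn=24 Hollowpine=19 Ironridge=18 → close Briarlake (overflow 14)
  19÷4 = 4 each, +1 to first 3
Round 4: Cedarfen=22 Elkhorn=29 Hollowpine=24 Ironridge=22 → close Elkhorn (overflow 15)
  29÷3 = 9 each, +1 to first 2
Round 5: Cedarfen=32 Hollowpine=34 Ironridge=31 → close Hollowpine (overflow 24)
  34÷2 = 17 each, +1 to first 0
Round 6: Cedarfen=49 Ironridge=48 → close Ironridge (overflow 40)
  48÷1 = 48 each, +1 to first 0

Closure order: Dunmere, Fernhollow, Briarlake, Elkhorn, Hollowpine, Ironridge
Last habitat: Cedarfen with 97 animals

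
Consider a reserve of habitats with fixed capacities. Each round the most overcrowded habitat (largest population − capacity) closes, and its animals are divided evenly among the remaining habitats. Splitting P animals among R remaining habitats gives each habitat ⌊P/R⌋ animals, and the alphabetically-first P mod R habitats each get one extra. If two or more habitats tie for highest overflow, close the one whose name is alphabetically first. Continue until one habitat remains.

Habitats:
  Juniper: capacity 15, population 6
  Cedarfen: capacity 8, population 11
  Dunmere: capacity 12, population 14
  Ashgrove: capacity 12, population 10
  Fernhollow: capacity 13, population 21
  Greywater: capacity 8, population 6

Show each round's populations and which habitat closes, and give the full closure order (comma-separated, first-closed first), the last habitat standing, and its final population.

Closure order: Fernhollow, Cedarfen, Dunmere, Ashgrove, Greywater
Last habitat: Juniper with 68 animals

Round 1: Ashgrove=10 Cedarfen=11 Dunmere=14 Fernhollow=21 Greywater=6 Juniper=6 → close Fernhollow (overflow 8)
  21÷5 = 4 each, +1 to first 1
Round 2: Ashgrove=15 Cedarfen=15 Dunmere=18 Greywater=10 Juniper=10 → close Cedarfen (overflow 7)
  15÷4 = 3 each, +1 to first 3
Round 3: Ashgrove=19 Dunmere=22 Greywater=14 Juniper=13 → close Dunmere (overflow 10)
  22÷3 = 7 each, +1 to first 1
Round 4: Ashgrove=27 Greywater=21 Juniper=20 → close Ashgrove (overflow 15)
  27÷2 = 13 each, +1 to first 1
Round 5: Greywater=35 Juniper=33 → close Greywater (overflow 27)
  35÷1 = 35 each, +1 to first 0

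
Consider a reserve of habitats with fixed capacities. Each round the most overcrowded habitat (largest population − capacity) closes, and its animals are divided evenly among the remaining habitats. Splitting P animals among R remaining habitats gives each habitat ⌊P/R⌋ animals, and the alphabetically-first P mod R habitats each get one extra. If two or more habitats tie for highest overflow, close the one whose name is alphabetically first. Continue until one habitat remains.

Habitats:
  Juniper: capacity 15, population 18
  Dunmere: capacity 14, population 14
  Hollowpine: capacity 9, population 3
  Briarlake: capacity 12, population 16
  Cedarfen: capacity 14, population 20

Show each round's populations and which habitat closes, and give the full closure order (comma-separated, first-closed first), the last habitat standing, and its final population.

Round 1: Briarlake=16 Cedarfen=20 Dunmere=14 Hollowpine=3 Juniper=18 → close Cedarfen (overflow 6)
  20÷4 = 5 each, +1 to first 0
Round 2: Briarlake=21 Dunmere=19 Hollowpine=8 Juniper=23 → close Briarlake (overflow 9)
  21÷3 = 7 each, +1 to first 0
Round 3: Dunmere=26 Hollowpine=15 Juniper=30 → close Juniper (overflow 15)
  30÷2 = 15 each, +1 to first 0
Round 4: Dunmere=41 Hollowpine=30 → close Dunmere (overflow 27)
  41÷1 = 41 each, +1 to first 0

Closure order: Cedarfen, Briarlake, Juniper, Dunmere
Last habitat: Hollowpine with 71 animals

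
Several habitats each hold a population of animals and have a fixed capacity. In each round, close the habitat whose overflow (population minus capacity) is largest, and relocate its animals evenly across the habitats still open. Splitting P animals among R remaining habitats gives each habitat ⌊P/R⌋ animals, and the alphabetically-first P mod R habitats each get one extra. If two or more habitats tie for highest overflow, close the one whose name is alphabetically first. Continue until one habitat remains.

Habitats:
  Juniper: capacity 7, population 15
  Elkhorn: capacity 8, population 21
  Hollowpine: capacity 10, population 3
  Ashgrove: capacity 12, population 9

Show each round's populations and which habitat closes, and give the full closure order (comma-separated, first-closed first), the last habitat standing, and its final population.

Round 1: Ashgrove=9 Elkhorn=21 Hollowpine=3 Juniper=15 → close Elkhorn (overflow 13)
  21÷3 = 7 each, +1 to first 0
Round 2: Ashgrove=16 Hollowpine=10 Juniper=22 → close Juniper (overflow 15)
  22÷2 = 11 each, +1 to first 0
Round 3: Ashgrove=27 Hollowpine=21 → close Ashgrove (overflow 15)
  27÷1 = 27 each, +1 to first 0

Closure order: Elkhorn, Juniper, Ashgrove
Last habitat: Hollowpine with 48 animals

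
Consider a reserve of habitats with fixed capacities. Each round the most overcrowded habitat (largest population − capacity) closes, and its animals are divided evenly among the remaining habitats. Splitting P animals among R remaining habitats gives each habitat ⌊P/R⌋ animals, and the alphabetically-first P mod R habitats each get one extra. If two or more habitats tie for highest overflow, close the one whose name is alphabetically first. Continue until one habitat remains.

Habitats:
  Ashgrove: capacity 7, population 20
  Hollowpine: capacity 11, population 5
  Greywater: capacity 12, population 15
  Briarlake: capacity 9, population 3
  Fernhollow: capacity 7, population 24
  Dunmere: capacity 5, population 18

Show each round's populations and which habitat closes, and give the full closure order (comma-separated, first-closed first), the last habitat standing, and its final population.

Closure order: Fernhollow, Ashgrove, Dunmere, Greywater, Briarlake
Last habitat: Hollowpine with 85 animals

Round 1: Ashgrove=20 Briarlake=3 Dunmere=18 Fernhollow=24 Greywater=15 Hollowpine=5 → close Fernhollow (overflow 17)
  24÷5 = 4 each, +1 to first 4
Round 2: Ashgrove=25 Briarlake=8 Dunmere=23 Greywater=20 Hollowpine=9 → close Ashgrove (overflow 18)
  25÷4 = 6 each, +1 to first 1
Round 3: Briarlake=15 Dunmere=29 Greywater=26 Hollowpine=15 → close Dunmere (overflow 24)
  29÷3 = 9 each, +1 to first 2
Round 4: Briarlake=25 Greywater=36 Hollowpine=24 → close Greywater (overflow 24)
  36÷2 = 18 each, +1 to first 0
Round 5: Briarlake=43 Hollowpine=42 → close Briarlake (overflow 34)
  43÷1 = 43 each, +1 to first 0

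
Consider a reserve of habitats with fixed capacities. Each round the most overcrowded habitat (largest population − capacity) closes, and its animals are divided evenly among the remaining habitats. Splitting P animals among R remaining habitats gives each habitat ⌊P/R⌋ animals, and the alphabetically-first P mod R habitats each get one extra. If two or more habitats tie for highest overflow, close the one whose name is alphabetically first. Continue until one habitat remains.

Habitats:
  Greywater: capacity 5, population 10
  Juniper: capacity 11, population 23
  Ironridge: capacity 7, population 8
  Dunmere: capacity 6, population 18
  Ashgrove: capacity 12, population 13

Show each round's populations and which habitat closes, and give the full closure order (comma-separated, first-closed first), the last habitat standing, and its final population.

Closure order: Dunmere, Juniper, Greywater, Ashgrove
Last habitat: Ironridge with 72 animals

Round 1: Ashgrove=13 Dunmere=18 Greywater=10 Ironridge=8 Juniper=23 → close Dunmere (overflow 12)
  18÷4 = 4 each, +1 to first 2
Round 2: Ashgrove=18 Greywater=15 Ironridge=12 Juniper=27 → close Juniper (overflow 16)
  27÷3 = 9 each, +1 to first 0
Round 3: Ashgrove=27 Greywater=24 Ironridge=21 → close Greywater (overflow 19)
  24÷2 = 12 each, +1 to first 0
Round 4: Ashgrove=39 Ironridge=33 → close Ashgrove (overflow 27)
  39÷1 = 39 each, +1 to first 0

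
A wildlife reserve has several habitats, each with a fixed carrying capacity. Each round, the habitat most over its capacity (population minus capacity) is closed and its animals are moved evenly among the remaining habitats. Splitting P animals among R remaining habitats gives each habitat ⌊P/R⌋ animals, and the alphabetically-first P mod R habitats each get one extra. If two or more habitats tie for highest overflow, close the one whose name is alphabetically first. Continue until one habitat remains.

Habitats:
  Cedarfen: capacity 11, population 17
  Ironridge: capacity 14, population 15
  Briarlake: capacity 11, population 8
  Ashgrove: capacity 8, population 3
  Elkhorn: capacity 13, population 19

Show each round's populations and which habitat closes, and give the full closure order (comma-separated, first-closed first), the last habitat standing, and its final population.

Closure order: Cedarfen, Elkhorn, Ironridge, Briarlake
Last habitat: Ashgrove with 62 animals

Round 1: Ashgrove=3 Briarlake=8 Cedarfen=17 Elkhorn=19 Ironridge=15 → close Cedarfen (overflow 6)
  17÷4 = 4 each, +1 to first 1
Round 2: Ashgrove=8 Briarlake=12 Elkhorn=23 Ironridge=19 → close Elkhorn (overflow 10)
  23÷3 = 7 each, +1 to first 2
Round 3: Ashgrove=16 Briarlake=20 Ironridge=26 → close Ironridge (overflow 12)
  26÷2 = 13 each, +1 to first 0
Round 4: Ashgrove=29 Briarlake=33 → close Briarlake (overflow 22)
  33÷1 = 33 each, +1 to first 0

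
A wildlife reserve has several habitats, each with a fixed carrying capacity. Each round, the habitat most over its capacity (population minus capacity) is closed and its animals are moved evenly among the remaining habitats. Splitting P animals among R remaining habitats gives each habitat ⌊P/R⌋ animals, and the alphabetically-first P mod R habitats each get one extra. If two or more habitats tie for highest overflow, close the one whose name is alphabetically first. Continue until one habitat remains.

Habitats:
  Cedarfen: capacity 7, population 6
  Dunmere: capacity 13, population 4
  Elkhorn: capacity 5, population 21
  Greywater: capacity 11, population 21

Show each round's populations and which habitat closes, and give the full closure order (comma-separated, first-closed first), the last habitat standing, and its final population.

Round 1: Cedarfen=6 Dunmere=4 Elkhorn=21 Greywater=21 → close Elkhorn (overflow 16)
  21÷3 = 7 each, +1 to first 0
Round 2: Cedarfen=13 Dunmere=11 Greywater=28 → close Greywater (overflow 17)
  28÷2 = 14 each, +1 to first 0
Round 3: Cedarfen=27 Dunmere=25 → close Cedarfen (overflow 20)
  27÷1 = 27 each, +1 to first 0

Closure order: Elkhorn, Greywater, Cedarfen
Last habitat: Dunmere with 52 animals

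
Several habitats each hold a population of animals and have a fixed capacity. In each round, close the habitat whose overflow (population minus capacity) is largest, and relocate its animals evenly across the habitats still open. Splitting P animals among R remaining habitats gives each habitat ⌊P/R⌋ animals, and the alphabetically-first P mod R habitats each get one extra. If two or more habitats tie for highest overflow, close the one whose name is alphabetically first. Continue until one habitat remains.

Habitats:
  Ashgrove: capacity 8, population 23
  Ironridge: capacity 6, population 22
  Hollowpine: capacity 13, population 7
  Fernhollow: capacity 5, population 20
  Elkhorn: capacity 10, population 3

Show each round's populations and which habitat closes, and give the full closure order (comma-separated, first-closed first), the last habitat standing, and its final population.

Closure order: Ironridge, Ashgrove, Fernhollow, Elkhorn
Last habitat: Hollowpine with 75 animals

Round 1: Ashgrove=23 Elkhorn=3 Fernhollow=20 Hollowpine=7 Ironridge=22 → close Ironridge (overflow 16)
  22÷4 = 5 each, +1 to first 2
Round 2: Ashgrove=29 Elkhorn=9 Fernhollow=25 Hollowpine=12 → close Ashgrove (overflow 21)
  29÷3 = 9 each, +1 to first 2
Round 3: Elkhorn=19 Fernhollow=35 Hollowpine=21 → close Fernhollow (overflow 30)
  35÷2 = 17 each, +1 to first 1
Round 4: Elkhorn=37 Hollowpine=38 → close Elkhorn (overflow 27)
  37÷1 = 37 each, +1 to first 0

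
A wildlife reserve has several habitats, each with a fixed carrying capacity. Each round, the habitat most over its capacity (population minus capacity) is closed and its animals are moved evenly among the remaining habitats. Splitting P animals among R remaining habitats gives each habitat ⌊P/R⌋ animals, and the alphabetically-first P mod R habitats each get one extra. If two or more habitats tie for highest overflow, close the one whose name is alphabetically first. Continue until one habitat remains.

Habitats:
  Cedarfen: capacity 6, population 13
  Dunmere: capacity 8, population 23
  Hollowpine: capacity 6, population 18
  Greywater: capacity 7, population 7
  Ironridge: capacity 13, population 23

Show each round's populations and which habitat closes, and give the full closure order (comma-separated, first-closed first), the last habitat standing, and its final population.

Closure order: Dunmere, Hollowpine, Ironridge, Cedarfen
Last habitat: Greywater with 84 animals

Round 1: Cedarfen=13 Dunmere=23 Greywater=7 Hollowpine=18 Ironridge=23 → close Dunmere (overflow 15)
  23÷4 = 5 each, +1 to first 3
Round 2: Cedarfen=19 Greywater=13 Hollowpine=24 Ironridge=28 → close Hollowpine (overflow 18)
  24÷3 = 8 each, +1 to first 0
Round 3: Cedarfen=27 Greywater=21 Ironridge=36 → close Ironridge (overflow 23)
  36÷2 = 18 each, +1 to first 0
Round 4: Cedarfen=45 Greywater=39 → close Cedarfen (overflow 39)
  45÷1 = 45 each, +1 to first 0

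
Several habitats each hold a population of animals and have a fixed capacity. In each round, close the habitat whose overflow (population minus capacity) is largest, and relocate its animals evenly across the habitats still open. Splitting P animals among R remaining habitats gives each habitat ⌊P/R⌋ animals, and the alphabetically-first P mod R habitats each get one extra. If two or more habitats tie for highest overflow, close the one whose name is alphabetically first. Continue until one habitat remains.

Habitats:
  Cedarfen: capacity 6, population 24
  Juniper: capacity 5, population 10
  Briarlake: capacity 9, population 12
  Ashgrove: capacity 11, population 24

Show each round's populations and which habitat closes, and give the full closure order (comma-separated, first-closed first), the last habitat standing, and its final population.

Round 1: Ashgrove=24 Briarlake=12 Cedarfen=24 Juniper=10 → close Cedarfen (overflow 18)
  24÷3 = 8 each, +1 to first 0
Round 2: Ashgrove=32 Briarlake=20 Juniper=18 → close Ashgrove (overflow 21)
  32÷2 = 16 each, +1 to first 0
Round 3: Briarlake=36 Juniper=34 → close Juniper (overflow 29)
  34÷1 = 34 each, +1 to first 0

Closure order: Cedarfen, Ashgrove, Juniper
Last habitat: Briarlake with 70 animals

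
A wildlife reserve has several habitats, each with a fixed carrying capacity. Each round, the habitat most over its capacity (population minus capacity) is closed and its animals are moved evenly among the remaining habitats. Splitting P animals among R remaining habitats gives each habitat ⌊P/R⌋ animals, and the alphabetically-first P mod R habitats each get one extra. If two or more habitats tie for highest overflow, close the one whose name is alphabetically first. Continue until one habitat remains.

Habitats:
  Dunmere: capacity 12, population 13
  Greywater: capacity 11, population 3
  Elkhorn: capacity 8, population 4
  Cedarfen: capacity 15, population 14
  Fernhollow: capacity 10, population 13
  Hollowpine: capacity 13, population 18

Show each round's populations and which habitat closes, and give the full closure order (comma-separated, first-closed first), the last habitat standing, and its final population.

Closure order: Hollowpine, Fernhollow, Dunmere, Cedarfen, Elkhorn
Last habitat: Greywater with 65 animals

Round 1: Cedarfen=14 Dunmere=13 Elkhorn=4 Fernhollow=13 Greywater=3 Hollowpine=18 → close Hollowpine (overflow 5)
  18÷5 = 3 each, +1 to first 3
Round 2: Cedarfen=18 Dunmere=17 Elkhorn=8 Fernhollow=16 Greywater=6 → close Fernhollow (overflow 6)
  16÷4 = 4 each, +1 to first 0
Round 3: Cedarfen=22 Dunmere=21 Elkhorn=12 Greywater=10 → close Dunmere (overflow 9)
  21÷3 = 7 each, +1 to first 0
Round 4: Cedarfen=29 Elkhorn=19 Greywater=17 → close Cedarfen (overflow 14)
  29÷2 = 14 each, +1 to first 1
Round 5: Elkhorn=34 Greywater=31 → close Elkhorn (overflow 26)
  34÷1 = 34 each, +1 to first 0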